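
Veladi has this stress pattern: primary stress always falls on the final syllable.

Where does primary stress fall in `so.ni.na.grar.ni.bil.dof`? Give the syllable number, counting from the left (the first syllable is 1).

The word has 7 syllables; the final syllable is syllable 7 (dof).
Primary stress: syllable 7 → so.ni.na.grar.ni.bil.ˈdof.

7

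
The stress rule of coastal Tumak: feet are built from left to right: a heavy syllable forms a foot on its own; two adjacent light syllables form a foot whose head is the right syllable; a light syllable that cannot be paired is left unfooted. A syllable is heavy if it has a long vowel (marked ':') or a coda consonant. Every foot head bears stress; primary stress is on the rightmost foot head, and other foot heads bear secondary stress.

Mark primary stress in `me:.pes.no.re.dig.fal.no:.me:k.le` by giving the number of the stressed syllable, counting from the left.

Weights: 1 me: H, 2 pes H, 3 no L, 4 re L, 5 dig H, 6 fal H, 7 no: H, 8 me:k H, 9 le L.
Parse left to right (heavy = foot alone; LL = one foot; stranded L unfooted): (ˈme:) (ˈpes) (no.ˈre) (ˈdig) (ˈfal) (ˈno:) (ˈme:k) le.
Foot heads: 1, 2, 4, 5, 6, 7, 8.
Primary stress on the rightmost head = syllable 8.
Primary stress: syllable 8 → me:.pes.no.re.dig.fal.no:.ˈme:k.le.

8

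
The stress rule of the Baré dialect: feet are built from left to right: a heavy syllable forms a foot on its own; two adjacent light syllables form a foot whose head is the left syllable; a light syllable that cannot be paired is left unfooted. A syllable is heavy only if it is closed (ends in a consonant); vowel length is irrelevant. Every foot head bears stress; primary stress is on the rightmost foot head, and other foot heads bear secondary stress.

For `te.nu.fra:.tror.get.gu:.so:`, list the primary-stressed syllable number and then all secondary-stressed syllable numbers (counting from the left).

primary 6, secondary 1, 4, 5

Weights: 1 te L, 2 nu L, 3 fra: L, 4 tror H, 5 get H, 6 gu: L, 7 so: L.
Parse left to right (heavy = foot alone; LL = one foot; stranded L unfooted): (ˈte.nu) fra: (ˈtror) (ˈget) (ˈgu:.so:).
Foot heads: 1, 4, 5, 6.
Primary stress on the rightmost head = syllable 6.
Secondary stress on 1, 4, 5: ˌte.nu.fra:.ˌtror.ˌget.ˈgu:.so:.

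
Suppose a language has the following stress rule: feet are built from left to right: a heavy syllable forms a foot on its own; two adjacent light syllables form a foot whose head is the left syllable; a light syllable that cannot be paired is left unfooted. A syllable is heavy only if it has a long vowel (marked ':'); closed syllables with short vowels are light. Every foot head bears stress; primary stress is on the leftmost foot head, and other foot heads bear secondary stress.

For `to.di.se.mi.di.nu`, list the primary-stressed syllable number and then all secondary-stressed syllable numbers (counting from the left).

Weights: 1 to L, 2 di L, 3 se L, 4 mi L, 5 di L, 6 nu L.
Parse left to right (heavy = foot alone; LL = one foot; stranded L unfooted): (ˈto.di) (ˈse.mi) (ˈdi.nu).
Foot heads: 1, 3, 5.
Primary stress on the leftmost head = syllable 1.
Secondary stress on 3, 5: ˈto.di.ˌse.mi.ˌdi.nu.

primary 1, secondary 3, 5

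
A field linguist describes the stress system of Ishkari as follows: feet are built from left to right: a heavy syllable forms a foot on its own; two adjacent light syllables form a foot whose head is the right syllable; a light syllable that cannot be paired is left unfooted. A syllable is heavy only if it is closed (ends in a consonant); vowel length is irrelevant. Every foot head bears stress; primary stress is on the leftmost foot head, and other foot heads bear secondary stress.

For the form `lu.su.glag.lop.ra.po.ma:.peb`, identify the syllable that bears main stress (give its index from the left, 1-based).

Weights: 1 lu L, 2 su L, 3 glag H, 4 lop H, 5 ra L, 6 po L, 7 ma: L, 8 peb H.
Parse left to right (heavy = foot alone; LL = one foot; stranded L unfooted): (lu.ˈsu) (ˈglag) (ˈlop) (ra.ˈpo) ma: (ˈpeb).
Foot heads: 2, 3, 4, 6, 8.
Primary stress on the leftmost head = syllable 2.
Primary stress: syllable 2 → lu.ˈsu.glag.lop.ra.po.ma:.peb.

2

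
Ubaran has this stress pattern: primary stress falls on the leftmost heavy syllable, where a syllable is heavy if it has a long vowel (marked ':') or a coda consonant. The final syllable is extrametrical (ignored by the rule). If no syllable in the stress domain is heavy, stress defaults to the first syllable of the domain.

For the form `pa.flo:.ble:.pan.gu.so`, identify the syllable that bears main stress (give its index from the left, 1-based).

2

The final syllable (6, so) is extrametrical; the stress domain is syllables 1–5.
Weights: 1 pa L, 2 flo: H, 3 ble: H, 4 pan H, 5 gu L.
Heavy syllables in the domain: 2, 3, 4. The leftmost is syllable 2 (flo:).
Primary stress: syllable 2 → pa.ˈflo:.ble:.pan.gu.so.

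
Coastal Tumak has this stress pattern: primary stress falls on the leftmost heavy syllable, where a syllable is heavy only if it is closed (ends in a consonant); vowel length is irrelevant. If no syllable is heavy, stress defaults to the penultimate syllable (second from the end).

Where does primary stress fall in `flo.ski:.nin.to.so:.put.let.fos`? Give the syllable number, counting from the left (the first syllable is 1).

Weights: 1 flo L, 2 ski: L, 3 nin H, 4 to L, 5 so: L, 6 put H, 7 let H, 8 fos H.
Heavy syllables in the domain: 3, 6, 7, 8. The leftmost is syllable 3 (nin).
Primary stress: syllable 3 → flo.ski:.ˈnin.to.so:.put.let.fos.

3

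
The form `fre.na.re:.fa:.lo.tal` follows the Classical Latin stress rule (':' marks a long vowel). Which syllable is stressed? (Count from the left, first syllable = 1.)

4

Classical Latin: stress the penult if heavy (long vowel or closed), else the antepenult.
Weights: 4 fa: H, 5 lo L, 6 tal H.
The penult (syllable 5, lo) is light, so stress falls on the antepenult (syllable 4, fa:).
Stress on syllable 4: fre.na.re:.ˈfa:.lo.tal.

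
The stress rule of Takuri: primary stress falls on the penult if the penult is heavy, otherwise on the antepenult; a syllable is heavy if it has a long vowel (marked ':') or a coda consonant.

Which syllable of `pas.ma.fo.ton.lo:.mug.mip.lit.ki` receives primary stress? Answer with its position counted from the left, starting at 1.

8

Weights: 7 mip H, 8 lit H, 9 ki L.
The penult (syllable 8, lit) is heavy, so it takes stress.
Primary stress: syllable 8 → pas.ma.fo.ton.lo:.mug.mip.ˈlit.ki.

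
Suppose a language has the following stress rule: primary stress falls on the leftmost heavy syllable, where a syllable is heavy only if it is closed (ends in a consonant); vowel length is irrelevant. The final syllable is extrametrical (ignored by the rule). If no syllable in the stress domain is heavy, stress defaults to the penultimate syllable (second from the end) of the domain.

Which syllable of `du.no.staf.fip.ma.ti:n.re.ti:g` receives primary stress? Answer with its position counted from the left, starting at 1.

The final syllable (8, ti:g) is extrametrical; the stress domain is syllables 1–7.
Weights: 1 du L, 2 no L, 3 staf H, 4 fip H, 5 ma L, 6 ti:n H, 7 re L.
Heavy syllables in the domain: 3, 4, 6. The leftmost is syllable 3 (staf).
Primary stress: syllable 3 → du.no.ˈstaf.fip.ma.ti:n.re.ti:g.

3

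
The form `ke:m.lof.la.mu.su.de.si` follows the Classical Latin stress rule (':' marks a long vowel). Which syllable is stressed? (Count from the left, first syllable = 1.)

5

Classical Latin: stress the penult if heavy (long vowel or closed), else the antepenult.
Weights: 5 su L, 6 de L, 7 si L.
The penult (syllable 6, de) is light, so stress falls on the antepenult (syllable 5, su).
Stress on syllable 5: ke:m.lof.la.mu.ˈsu.de.si.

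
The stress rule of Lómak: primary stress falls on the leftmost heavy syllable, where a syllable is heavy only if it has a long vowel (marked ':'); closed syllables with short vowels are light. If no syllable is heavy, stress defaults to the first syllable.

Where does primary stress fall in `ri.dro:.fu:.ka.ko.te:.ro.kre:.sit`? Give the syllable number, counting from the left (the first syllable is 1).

Weights: 1 ri L, 2 dro: H, 3 fu: H, 4 ka L, 5 ko L, 6 te: H, 7 ro L, 8 kre: H, 9 sit L.
Heavy syllables in the domain: 2, 3, 6, 8. The leftmost is syllable 2 (dro:).
Primary stress: syllable 2 → ri.ˈdro:.fu:.ka.ko.te:.ro.kre:.sit.

2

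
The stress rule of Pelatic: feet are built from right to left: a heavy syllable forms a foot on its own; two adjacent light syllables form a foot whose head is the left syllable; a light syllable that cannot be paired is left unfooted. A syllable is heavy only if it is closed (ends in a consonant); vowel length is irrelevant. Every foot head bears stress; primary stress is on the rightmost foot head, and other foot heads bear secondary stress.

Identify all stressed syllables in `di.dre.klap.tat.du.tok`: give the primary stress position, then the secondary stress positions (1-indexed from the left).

Weights: 1 di L, 2 dre L, 3 klap H, 4 tat H, 5 du L, 6 tok H.
Parse right to left (heavy = foot alone; LL = one foot; stranded L unfooted): (ˈdi.dre) (ˈklap) (ˈtat) du (ˈtok).
Foot heads: 1, 3, 4, 6.
Primary stress on the rightmost head = syllable 6.
Secondary stress on 1, 3, 4: ˌdi.dre.ˌklap.ˌtat.du.ˈtok.

primary 6, secondary 1, 3, 4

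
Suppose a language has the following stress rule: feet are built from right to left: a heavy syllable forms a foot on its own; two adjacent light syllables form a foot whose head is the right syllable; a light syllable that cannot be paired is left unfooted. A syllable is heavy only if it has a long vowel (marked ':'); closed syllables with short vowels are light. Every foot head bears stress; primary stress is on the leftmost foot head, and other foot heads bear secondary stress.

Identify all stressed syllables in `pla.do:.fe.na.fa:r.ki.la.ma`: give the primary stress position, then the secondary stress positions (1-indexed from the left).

Weights: 1 pla L, 2 do: H, 3 fe L, 4 na L, 5 fa:r H, 6 ki L, 7 la L, 8 ma L.
Parse right to left (heavy = foot alone; LL = one foot; stranded L unfooted): pla (ˈdo:) (fe.ˈna) (ˈfa:r) ki (la.ˈma).
Foot heads: 2, 4, 5, 8.
Primary stress on the leftmost head = syllable 2.
Secondary stress on 4, 5, 8: pla.ˈdo:.fe.ˌna.ˌfa:r.ki.la.ˌma.

primary 2, secondary 4, 5, 8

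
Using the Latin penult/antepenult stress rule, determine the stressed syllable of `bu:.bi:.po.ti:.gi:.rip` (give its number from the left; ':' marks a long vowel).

5

Classical Latin: stress the penult if heavy (long vowel or closed), else the antepenult.
Weights: 4 ti: H, 5 gi: H, 6 rip H.
The penult (syllable 5, gi:) is heavy, so it takes stress.
Stress on syllable 5: bu:.bi:.po.ti:.ˈgi:.rip.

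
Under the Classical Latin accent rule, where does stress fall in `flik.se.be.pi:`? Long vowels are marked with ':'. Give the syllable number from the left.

2

Classical Latin: stress the penult if heavy (long vowel or closed), else the antepenult.
Weights: 2 se L, 3 be L, 4 pi: H.
The penult (syllable 3, be) is light, so stress falls on the antepenult (syllable 2, se).
Stress on syllable 2: flik.ˈse.be.pi:.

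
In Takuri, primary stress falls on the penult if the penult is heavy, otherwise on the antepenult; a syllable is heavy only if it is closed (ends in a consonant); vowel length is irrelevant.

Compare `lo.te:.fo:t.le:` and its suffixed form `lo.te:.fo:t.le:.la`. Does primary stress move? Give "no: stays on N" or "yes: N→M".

Base `lo.te:.fo:t.le:` (4 syllables):
  Weights: 2 te: L, 3 fo:t H, 4 le: L.
  The penult (syllable 3, fo:t) is heavy, so it takes stress.
  → primary stress on syllable 3.
Suffixed `lo.te:.fo:t.le:.la` (5 syllables):
  Weights: 3 fo:t H, 4 le: L, 5 la L.
  The penult (syllable 4, le:) is light, so stress falls on the antepenult (syllable 3, fo:t).
  → primary stress on syllable 3.

no: stays on 3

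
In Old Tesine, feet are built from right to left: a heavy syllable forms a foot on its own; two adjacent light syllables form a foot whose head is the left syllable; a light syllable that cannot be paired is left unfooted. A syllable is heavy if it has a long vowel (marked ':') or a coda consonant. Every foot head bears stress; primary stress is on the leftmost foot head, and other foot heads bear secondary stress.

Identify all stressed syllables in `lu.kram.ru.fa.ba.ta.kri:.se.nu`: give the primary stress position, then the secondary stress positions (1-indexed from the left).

Weights: 1 lu L, 2 kram H, 3 ru L, 4 fa L, 5 ba L, 6 ta L, 7 kri: H, 8 se L, 9 nu L.
Parse right to left (heavy = foot alone; LL = one foot; stranded L unfooted): lu (ˈkram) (ˈru.fa) (ˈba.ta) (ˈkri:) (ˈse.nu).
Foot heads: 2, 3, 5, 7, 8.
Primary stress on the leftmost head = syllable 2.
Secondary stress on 3, 5, 7, 8: lu.ˈkram.ˌru.fa.ˌba.ta.ˌkri:.ˌse.nu.

primary 2, secondary 3, 5, 7, 8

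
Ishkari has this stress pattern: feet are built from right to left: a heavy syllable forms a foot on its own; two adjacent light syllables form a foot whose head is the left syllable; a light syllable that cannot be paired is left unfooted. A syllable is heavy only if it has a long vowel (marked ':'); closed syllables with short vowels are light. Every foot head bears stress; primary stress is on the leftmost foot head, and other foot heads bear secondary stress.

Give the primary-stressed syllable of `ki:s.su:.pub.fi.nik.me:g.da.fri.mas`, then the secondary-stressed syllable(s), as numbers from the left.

Weights: 1 ki:s H, 2 su: H, 3 pub L, 4 fi L, 5 nik L, 6 me:g H, 7 da L, 8 fri L, 9 mas L.
Parse right to left (heavy = foot alone; LL = one foot; stranded L unfooted): (ˈki:s) (ˈsu:) pub (ˈfi.nik) (ˈme:g) da (ˈfri.mas).
Foot heads: 1, 2, 4, 6, 8.
Primary stress on the leftmost head = syllable 1.
Secondary stress on 2, 4, 6, 8: ˈki:s.ˌsu:.pub.ˌfi.nik.ˌme:g.da.ˌfri.mas.

primary 1, secondary 2, 4, 6, 8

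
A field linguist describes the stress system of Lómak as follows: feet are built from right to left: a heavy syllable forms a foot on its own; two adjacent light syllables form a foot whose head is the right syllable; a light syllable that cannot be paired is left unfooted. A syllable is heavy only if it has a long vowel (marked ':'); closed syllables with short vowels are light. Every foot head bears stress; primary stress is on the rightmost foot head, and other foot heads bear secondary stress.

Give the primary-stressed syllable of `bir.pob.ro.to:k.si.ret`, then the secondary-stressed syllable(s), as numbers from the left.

primary 6, secondary 3, 4

Weights: 1 bir L, 2 pob L, 3 ro L, 4 to:k H, 5 si L, 6 ret L.
Parse right to left (heavy = foot alone; LL = one foot; stranded L unfooted): bir (pob.ˈro) (ˈto:k) (si.ˈret).
Foot heads: 3, 4, 6.
Primary stress on the rightmost head = syllable 6.
Secondary stress on 3, 4: bir.pob.ˌro.ˌto:k.si.ˈret.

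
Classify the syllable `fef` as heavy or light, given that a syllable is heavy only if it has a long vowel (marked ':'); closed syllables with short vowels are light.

light

`fef`: short vowel, closed (coda /f/). Short vowel → light.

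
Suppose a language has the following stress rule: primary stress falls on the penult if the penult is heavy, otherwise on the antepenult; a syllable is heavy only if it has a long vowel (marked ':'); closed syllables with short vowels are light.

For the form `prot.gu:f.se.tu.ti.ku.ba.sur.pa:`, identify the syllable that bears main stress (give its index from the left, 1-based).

7

Weights: 7 ba L, 8 sur L, 9 pa: H.
The penult (syllable 8, sur) is light, so stress falls on the antepenult (syllable 7, ba).
Primary stress: syllable 7 → prot.gu:f.se.tu.ti.ku.ˈba.sur.pa:.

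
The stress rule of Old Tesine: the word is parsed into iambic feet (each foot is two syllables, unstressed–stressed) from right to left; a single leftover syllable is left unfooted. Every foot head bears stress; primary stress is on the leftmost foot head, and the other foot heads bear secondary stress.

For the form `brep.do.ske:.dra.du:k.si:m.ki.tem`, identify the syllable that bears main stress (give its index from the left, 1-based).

Parse right to left into iambic (σˈσ) feet: (brep.ˈdo) (ske:.ˈdra) (du:k.ˈsi:m) (ki.ˈtem).
Foot heads (stressed positions): 2, 4, 6, 8.
End Rule Leftmost: primary stress on the leftmost head = syllable 2.
Primary stress: syllable 2 → brep.ˈdo.ske:.dra.du:k.si:m.ki.tem.

2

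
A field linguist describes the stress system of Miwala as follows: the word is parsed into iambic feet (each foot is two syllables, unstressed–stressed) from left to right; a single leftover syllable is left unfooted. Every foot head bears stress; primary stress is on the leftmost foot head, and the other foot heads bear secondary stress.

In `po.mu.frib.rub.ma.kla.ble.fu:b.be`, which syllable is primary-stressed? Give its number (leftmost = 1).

2

Parse left to right into iambic (σˈσ) feet: (po.ˈmu) (frib.ˈrub) (ma.ˈkla) (ble.ˈfu:b) be. Syllable 9 is left unfooted.
Foot heads (stressed positions): 2, 4, 6, 8.
End Rule Leftmost: primary stress on the leftmost head = syllable 2.
Primary stress: syllable 2 → po.ˈmu.frib.rub.ma.kla.ble.fu:b.be.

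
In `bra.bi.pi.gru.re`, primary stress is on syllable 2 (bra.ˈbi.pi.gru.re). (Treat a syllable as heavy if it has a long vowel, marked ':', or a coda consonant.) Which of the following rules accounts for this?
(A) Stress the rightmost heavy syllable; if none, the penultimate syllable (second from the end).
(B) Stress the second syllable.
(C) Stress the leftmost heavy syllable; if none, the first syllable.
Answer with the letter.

B

Rule A → syllable 4 (observed: 2).
Rule B → syllable 2 ✓.
Rule C → syllable 1 (observed: 2).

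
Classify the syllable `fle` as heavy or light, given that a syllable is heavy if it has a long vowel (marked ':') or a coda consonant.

light

`fle`: short vowel, open (no coda). Short vowel, open → light.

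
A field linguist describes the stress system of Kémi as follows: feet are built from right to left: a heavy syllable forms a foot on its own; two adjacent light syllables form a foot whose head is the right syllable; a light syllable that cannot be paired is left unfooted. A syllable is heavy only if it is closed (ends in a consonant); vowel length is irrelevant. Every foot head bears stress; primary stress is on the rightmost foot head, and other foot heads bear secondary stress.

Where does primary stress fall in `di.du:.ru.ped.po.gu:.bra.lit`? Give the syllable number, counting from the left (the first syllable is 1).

Weights: 1 di L, 2 du: L, 3 ru L, 4 ped H, 5 po L, 6 gu: L, 7 bra L, 8 lit H.
Parse right to left (heavy = foot alone; LL = one foot; stranded L unfooted): di (du:.ˈru) (ˈped) po (gu:.ˈbra) (ˈlit).
Foot heads: 3, 4, 7, 8.
Primary stress on the rightmost head = syllable 8.
Primary stress: syllable 8 → di.du:.ru.ped.po.gu:.bra.ˈlit.

8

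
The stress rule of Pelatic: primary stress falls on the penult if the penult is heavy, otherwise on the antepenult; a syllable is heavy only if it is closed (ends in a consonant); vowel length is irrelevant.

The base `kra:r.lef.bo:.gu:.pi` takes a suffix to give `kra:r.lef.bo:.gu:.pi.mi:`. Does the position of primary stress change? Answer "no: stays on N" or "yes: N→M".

yes: 3→4

Base `kra:r.lef.bo:.gu:.pi` (5 syllables):
  Weights: 3 bo: L, 4 gu: L, 5 pi L.
  The penult (syllable 4, gu:) is light, so stress falls on the antepenult (syllable 3, bo:).
  → primary stress on syllable 3.
Suffixed `kra:r.lef.bo:.gu:.pi.mi:` (6 syllables):
  Weights: 4 gu: L, 5 pi L, 6 mi: L.
  The penult (syllable 5, pi) is light, so stress falls on the antepenult (syllable 4, gu:).
  → primary stress on syllable 4.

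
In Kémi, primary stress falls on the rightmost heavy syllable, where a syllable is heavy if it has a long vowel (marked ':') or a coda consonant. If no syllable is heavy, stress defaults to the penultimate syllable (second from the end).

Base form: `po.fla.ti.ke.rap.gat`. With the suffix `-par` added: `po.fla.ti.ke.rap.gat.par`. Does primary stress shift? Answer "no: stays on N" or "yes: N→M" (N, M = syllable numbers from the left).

Base `po.fla.ti.ke.rap.gat` (6 syllables):
  Weights: 1 po L, 2 fla L, 3 ti L, 4 ke L, 5 rap H, 6 gat H.
  Heavy syllables in the domain: 5, 6. The rightmost is syllable 6 (gat).
  → primary stress on syllable 6.
Suffixed `po.fla.ti.ke.rap.gat.par` (7 syllables):
  Weights: 1 po L, 2 fla L, 3 ti L, 4 ke L, 5 rap H, 6 gat H, 7 par H.
  Heavy syllables in the domain: 5, 6, 7. The rightmost is syllable 7 (par).
  → primary stress on syllable 7.

yes: 6→7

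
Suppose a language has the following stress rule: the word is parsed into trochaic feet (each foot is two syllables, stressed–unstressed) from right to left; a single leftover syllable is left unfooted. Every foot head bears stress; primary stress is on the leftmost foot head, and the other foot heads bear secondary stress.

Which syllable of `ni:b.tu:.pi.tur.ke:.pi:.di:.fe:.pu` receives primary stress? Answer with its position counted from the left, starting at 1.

2

Parse right to left into trochaic (ˈσσ) feet: ni:b (ˈtu:.pi) (ˈtur.ke:) (ˈpi:.di:) (ˈfe:.pu). Syllable 1 is left unfooted.
Foot heads (stressed positions): 2, 4, 6, 8.
End Rule Leftmost: primary stress on the leftmost head = syllable 2.
Primary stress: syllable 2 → ni:b.ˈtu:.pi.tur.ke:.pi:.di:.fe:.pu.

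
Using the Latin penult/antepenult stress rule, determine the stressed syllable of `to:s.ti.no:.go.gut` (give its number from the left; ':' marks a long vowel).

Classical Latin: stress the penult if heavy (long vowel or closed), else the antepenult.
Weights: 3 no: H, 4 go L, 5 gut H.
The penult (syllable 4, go) is light, so stress falls on the antepenult (syllable 3, no:).
Stress on syllable 3: to:s.ti.ˈno:.go.gut.

3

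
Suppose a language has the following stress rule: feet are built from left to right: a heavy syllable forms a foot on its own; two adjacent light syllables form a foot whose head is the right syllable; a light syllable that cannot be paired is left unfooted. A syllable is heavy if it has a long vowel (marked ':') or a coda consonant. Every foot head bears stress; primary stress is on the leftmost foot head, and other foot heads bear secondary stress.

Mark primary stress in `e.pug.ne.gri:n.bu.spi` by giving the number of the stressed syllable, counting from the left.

2

Weights: 1 e L, 2 pug H, 3 ne L, 4 gri:n H, 5 bu L, 6 spi L.
Parse left to right (heavy = foot alone; LL = one foot; stranded L unfooted): e (ˈpug) ne (ˈgri:n) (bu.ˈspi).
Foot heads: 2, 4, 6.
Primary stress on the leftmost head = syllable 2.
Primary stress: syllable 2 → e.ˈpug.ne.gri:n.bu.spi.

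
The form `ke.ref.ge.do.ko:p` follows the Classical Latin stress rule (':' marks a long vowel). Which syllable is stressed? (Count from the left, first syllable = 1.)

3

Classical Latin: stress the penult if heavy (long vowel or closed), else the antepenult.
Weights: 3 ge L, 4 do L, 5 ko:p H.
The penult (syllable 4, do) is light, so stress falls on the antepenult (syllable 3, ge).
Stress on syllable 3: ke.ref.ˈge.do.ko:p.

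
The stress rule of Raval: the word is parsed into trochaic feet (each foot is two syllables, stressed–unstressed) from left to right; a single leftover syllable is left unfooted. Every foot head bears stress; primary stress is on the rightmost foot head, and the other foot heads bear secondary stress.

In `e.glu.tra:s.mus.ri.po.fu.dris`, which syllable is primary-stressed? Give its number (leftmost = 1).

7

Parse left to right into trochaic (ˈσσ) feet: (ˈe.glu) (ˈtra:s.mus) (ˈri.po) (ˈfu.dris).
Foot heads (stressed positions): 1, 3, 5, 7.
End Rule Rightmost: primary stress on the rightmost head = syllable 7.
Primary stress: syllable 7 → e.glu.tra:s.mus.ri.po.ˈfu.dris.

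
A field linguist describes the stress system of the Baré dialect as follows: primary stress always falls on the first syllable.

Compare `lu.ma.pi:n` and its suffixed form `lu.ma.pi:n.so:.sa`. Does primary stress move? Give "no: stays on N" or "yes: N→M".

no: stays on 1

Base `lu.ma.pi:n` (3 syllables):
  The word has 3 syllables; the first syllable is syllable 1 (lu).
  → primary stress on syllable 1.
Suffixed `lu.ma.pi:n.so:.sa` (5 syllables):
  The word has 5 syllables; the first syllable is syllable 1 (lu).
  → primary stress on syllable 1.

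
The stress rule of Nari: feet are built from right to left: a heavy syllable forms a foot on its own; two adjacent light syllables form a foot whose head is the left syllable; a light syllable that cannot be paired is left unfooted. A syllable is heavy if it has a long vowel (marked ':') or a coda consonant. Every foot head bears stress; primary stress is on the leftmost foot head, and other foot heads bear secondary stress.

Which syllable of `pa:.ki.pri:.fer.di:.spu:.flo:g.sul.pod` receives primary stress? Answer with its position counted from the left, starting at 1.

Weights: 1 pa: H, 2 ki L, 3 pri: H, 4 fer H, 5 di: H, 6 spu: H, 7 flo:g H, 8 sul H, 9 pod H.
Parse right to left (heavy = foot alone; LL = one foot; stranded L unfooted): (ˈpa:) ki (ˈpri:) (ˈfer) (ˈdi:) (ˈspu:) (ˈflo:g) (ˈsul) (ˈpod).
Foot heads: 1, 3, 4, 5, 6, 7, 8, 9.
Primary stress on the leftmost head = syllable 1.
Primary stress: syllable 1 → ˈpa:.ki.pri:.fer.di:.spu:.flo:g.sul.pod.

1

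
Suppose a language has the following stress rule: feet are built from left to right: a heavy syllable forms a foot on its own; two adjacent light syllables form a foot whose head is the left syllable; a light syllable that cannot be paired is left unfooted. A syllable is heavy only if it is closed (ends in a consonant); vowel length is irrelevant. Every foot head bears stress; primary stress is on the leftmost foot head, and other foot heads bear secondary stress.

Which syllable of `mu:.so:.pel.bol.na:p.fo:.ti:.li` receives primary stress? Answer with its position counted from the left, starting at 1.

Weights: 1 mu: L, 2 so: L, 3 pel H, 4 bol H, 5 na:p H, 6 fo: L, 7 ti: L, 8 li L.
Parse left to right (heavy = foot alone; LL = one foot; stranded L unfooted): (ˈmu:.so:) (ˈpel) (ˈbol) (ˈna:p) (ˈfo:.ti:) li.
Foot heads: 1, 3, 4, 5, 6.
Primary stress on the leftmost head = syllable 1.
Primary stress: syllable 1 → ˈmu:.so:.pel.bol.na:p.fo:.ti:.li.

1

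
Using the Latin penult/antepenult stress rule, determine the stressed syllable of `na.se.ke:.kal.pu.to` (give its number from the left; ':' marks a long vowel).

4

Classical Latin: stress the penult if heavy (long vowel or closed), else the antepenult.
Weights: 4 kal H, 5 pu L, 6 to L.
The penult (syllable 5, pu) is light, so stress falls on the antepenult (syllable 4, kal).
Stress on syllable 4: na.se.ke:.ˈkal.pu.to.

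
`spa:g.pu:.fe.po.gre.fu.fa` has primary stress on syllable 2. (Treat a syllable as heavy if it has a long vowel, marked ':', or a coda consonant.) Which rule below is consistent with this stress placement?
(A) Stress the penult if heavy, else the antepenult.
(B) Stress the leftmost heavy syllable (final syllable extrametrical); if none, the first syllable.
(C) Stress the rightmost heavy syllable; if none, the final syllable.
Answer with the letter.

Rule A → syllable 5 (observed: 2).
Rule B → syllable 1 (observed: 2).
Rule C → syllable 2 ✓.

C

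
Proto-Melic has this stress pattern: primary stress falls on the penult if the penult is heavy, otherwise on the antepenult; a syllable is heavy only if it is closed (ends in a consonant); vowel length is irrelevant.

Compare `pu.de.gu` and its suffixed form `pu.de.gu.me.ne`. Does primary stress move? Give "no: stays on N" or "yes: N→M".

yes: 1→3

Base `pu.de.gu` (3 syllables):
  Weights: 1 pu L, 2 de L, 3 gu L.
  The penult (syllable 2, de) is light, so stress falls on the antepenult (syllable 1, pu).
  → primary stress on syllable 1.
Suffixed `pu.de.gu.me.ne` (5 syllables):
  Weights: 3 gu L, 4 me L, 5 ne L.
  The penult (syllable 4, me) is light, so stress falls on the antepenult (syllable 3, gu).
  → primary stress on syllable 3.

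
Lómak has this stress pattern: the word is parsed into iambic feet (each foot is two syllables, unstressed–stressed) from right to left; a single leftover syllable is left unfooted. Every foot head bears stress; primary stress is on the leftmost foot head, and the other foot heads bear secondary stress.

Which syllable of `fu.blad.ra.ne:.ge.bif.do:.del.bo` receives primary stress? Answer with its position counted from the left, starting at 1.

Parse right to left into iambic (σˈσ) feet: fu (blad.ˈra) (ne:.ˈge) (bif.ˈdo:) (del.ˈbo). Syllable 1 is left unfooted.
Foot heads (stressed positions): 3, 5, 7, 9.
End Rule Leftmost: primary stress on the leftmost head = syllable 3.
Primary stress: syllable 3 → fu.blad.ˈra.ne:.ge.bif.do:.del.bo.

3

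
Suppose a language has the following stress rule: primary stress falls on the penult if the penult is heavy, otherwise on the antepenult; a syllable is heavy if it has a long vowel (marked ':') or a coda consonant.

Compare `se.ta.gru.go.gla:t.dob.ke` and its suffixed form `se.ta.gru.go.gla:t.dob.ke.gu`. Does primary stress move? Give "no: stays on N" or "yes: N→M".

Base `se.ta.gru.go.gla:t.dob.ke` (7 syllables):
  Weights: 5 gla:t H, 6 dob H, 7 ke L.
  The penult (syllable 6, dob) is heavy, so it takes stress.
  → primary stress on syllable 6.
Suffixed `se.ta.gru.go.gla:t.dob.ke.gu` (8 syllables):
  Weights: 6 dob H, 7 ke L, 8 gu L.
  The penult (syllable 7, ke) is light, so stress falls on the antepenult (syllable 6, dob).
  → primary stress on syllable 6.

no: stays on 6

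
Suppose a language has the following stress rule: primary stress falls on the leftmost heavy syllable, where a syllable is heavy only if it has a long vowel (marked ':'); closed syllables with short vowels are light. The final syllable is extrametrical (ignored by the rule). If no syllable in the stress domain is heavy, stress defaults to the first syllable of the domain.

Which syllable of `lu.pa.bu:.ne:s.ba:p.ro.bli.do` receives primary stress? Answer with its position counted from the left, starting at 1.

3

The final syllable (8, do) is extrametrical; the stress domain is syllables 1–7.
Weights: 1 lu L, 2 pa L, 3 bu: H, 4 ne:s H, 5 ba:p H, 6 ro L, 7 bli L.
Heavy syllables in the domain: 3, 4, 5. The leftmost is syllable 3 (bu:).
Primary stress: syllable 3 → lu.pa.ˈbu:.ne:s.ba:p.ro.bli.do.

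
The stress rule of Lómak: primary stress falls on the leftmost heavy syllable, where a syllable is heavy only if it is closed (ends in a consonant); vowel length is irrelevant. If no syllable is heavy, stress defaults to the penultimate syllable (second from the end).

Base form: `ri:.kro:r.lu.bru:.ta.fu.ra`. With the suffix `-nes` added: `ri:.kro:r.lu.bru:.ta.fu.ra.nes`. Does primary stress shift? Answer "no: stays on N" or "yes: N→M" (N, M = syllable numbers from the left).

Base `ri:.kro:r.lu.bru:.ta.fu.ra` (7 syllables):
  Weights: 1 ri: L, 2 kro:r H, 3 lu L, 4 bru: L, 5 ta L, 6 fu L, 7 ra L.
  Heavy syllables in the domain: 2. The leftmost is syllable 2 (kro:r).
  → primary stress on syllable 2.
Suffixed `ri:.kro:r.lu.bru:.ta.fu.ra.nes` (8 syllables):
  Weights: 1 ri: L, 2 kro:r H, 3 lu L, 4 bru: L, 5 ta L, 6 fu L, 7 ra L, 8 nes H.
  Heavy syllables in the domain: 2, 8. The leftmost is syllable 2 (kro:r).
  → primary stress on syllable 2.

no: stays on 2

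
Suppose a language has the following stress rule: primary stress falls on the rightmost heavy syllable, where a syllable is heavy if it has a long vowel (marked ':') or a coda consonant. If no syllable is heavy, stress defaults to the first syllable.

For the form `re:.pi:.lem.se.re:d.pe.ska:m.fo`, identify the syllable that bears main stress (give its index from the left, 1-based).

Weights: 1 re: H, 2 pi: H, 3 lem H, 4 se L, 5 re:d H, 6 pe L, 7 ska:m H, 8 fo L.
Heavy syllables in the domain: 1, 2, 3, 5, 7. The rightmost is syllable 7 (ska:m).
Primary stress: syllable 7 → re:.pi:.lem.se.re:d.pe.ˈska:m.fo.

7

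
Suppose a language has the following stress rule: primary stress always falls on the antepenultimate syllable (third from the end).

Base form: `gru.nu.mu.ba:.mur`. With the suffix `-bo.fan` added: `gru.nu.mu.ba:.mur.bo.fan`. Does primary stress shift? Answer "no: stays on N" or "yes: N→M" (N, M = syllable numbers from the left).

Base `gru.nu.mu.ba:.mur` (5 syllables):
  The word has 5 syllables; the antepenultimate syllable (third from the end) is syllable 3 (mu).
  → primary stress on syllable 3.
Suffixed `gru.nu.mu.ba:.mur.bo.fan` (7 syllables):
  The word has 7 syllables; the antepenultimate syllable (third from the end) is syllable 5 (mur).
  → primary stress on syllable 5.

yes: 3→5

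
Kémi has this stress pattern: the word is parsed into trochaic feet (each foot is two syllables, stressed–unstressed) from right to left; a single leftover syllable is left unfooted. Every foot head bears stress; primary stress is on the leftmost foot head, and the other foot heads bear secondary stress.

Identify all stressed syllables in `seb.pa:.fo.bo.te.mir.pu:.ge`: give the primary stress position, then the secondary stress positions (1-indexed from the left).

primary 1, secondary 3, 5, 7

Parse right to left into trochaic (ˈσσ) feet: (ˈseb.pa:) (ˈfo.bo) (ˈte.mir) (ˈpu:.ge).
Foot heads (stressed positions): 1, 3, 5, 7.
End Rule Leftmost: primary stress on the leftmost head = syllable 1.
Secondary stress on 3, 5, 7: ˈseb.pa:.ˌfo.bo.ˌte.mir.ˌpu:.ge.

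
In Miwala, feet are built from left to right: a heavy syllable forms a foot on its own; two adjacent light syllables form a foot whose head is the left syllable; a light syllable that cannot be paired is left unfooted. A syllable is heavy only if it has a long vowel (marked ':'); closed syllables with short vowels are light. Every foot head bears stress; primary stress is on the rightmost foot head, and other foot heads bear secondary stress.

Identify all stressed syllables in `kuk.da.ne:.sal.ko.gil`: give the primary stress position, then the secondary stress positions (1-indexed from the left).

Weights: 1 kuk L, 2 da L, 3 ne: H, 4 sal L, 5 ko L, 6 gil L.
Parse left to right (heavy = foot alone; LL = one foot; stranded L unfooted): (ˈkuk.da) (ˈne:) (ˈsal.ko) gil.
Foot heads: 1, 3, 4.
Primary stress on the rightmost head = syllable 4.
Secondary stress on 1, 3: ˌkuk.da.ˌne:.ˈsal.ko.gil.

primary 4, secondary 1, 3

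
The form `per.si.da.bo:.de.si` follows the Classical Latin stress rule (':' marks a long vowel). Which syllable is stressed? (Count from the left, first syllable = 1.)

Classical Latin: stress the penult if heavy (long vowel or closed), else the antepenult.
Weights: 4 bo: H, 5 de L, 6 si L.
The penult (syllable 5, de) is light, so stress falls on the antepenult (syllable 4, bo:).
Stress on syllable 4: per.si.da.ˈbo:.de.si.

4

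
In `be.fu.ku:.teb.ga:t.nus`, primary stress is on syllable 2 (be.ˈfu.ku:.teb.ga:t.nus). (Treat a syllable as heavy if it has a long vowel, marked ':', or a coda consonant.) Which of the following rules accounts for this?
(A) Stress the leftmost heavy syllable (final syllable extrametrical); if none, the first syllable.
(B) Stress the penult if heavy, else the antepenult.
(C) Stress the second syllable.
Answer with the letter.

Rule A → syllable 3 (observed: 2).
Rule B → syllable 5 (observed: 2).
Rule C → syllable 2 ✓.

C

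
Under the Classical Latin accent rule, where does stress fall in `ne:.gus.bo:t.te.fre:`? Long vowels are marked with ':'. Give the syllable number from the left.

Classical Latin: stress the penult if heavy (long vowel or closed), else the antepenult.
Weights: 3 bo:t H, 4 te L, 5 fre: H.
The penult (syllable 4, te) is light, so stress falls on the antepenult (syllable 3, bo:t).
Stress on syllable 3: ne:.gus.ˈbo:t.te.fre:.

3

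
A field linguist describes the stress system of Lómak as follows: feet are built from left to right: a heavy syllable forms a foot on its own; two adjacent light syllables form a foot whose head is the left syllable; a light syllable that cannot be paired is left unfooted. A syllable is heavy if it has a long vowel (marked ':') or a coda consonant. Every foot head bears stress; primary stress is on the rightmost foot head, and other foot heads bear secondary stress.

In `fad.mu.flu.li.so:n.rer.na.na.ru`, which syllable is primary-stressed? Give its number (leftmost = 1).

Weights: 1 fad H, 2 mu L, 3 flu L, 4 li L, 5 so:n H, 6 rer H, 7 na L, 8 na L, 9 ru L.
Parse left to right (heavy = foot alone; LL = one foot; stranded L unfooted): (ˈfad) (ˈmu.flu) li (ˈso:n) (ˈrer) (ˈna.na) ru.
Foot heads: 1, 2, 5, 6, 7.
Primary stress on the rightmost head = syllable 7.
Primary stress: syllable 7 → fad.mu.flu.li.so:n.rer.ˈna.na.ru.

7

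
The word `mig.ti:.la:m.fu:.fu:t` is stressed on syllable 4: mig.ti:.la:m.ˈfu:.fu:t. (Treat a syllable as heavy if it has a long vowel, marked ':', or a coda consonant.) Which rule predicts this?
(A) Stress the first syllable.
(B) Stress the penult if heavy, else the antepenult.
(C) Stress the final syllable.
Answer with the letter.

B

Rule A → syllable 1 (observed: 4).
Rule B → syllable 4 ✓.
Rule C → syllable 5 (observed: 4).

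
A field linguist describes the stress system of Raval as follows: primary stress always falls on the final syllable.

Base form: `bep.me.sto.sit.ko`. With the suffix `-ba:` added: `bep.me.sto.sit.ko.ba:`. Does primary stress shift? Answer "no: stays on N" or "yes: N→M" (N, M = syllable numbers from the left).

Base `bep.me.sto.sit.ko` (5 syllables):
  The word has 5 syllables; the final syllable is syllable 5 (ko).
  → primary stress on syllable 5.
Suffixed `bep.me.sto.sit.ko.ba:` (6 syllables):
  The word has 6 syllables; the final syllable is syllable 6 (ba:).
  → primary stress on syllable 6.

yes: 5→6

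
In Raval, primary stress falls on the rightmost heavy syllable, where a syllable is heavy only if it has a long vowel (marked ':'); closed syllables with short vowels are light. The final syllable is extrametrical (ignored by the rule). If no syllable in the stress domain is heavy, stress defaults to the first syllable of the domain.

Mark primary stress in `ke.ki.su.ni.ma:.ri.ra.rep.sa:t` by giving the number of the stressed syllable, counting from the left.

5

The final syllable (9, sa:t) is extrametrical; the stress domain is syllables 1–8.
Weights: 1 ke L, 2 ki L, 3 su L, 4 ni L, 5 ma: H, 6 ri L, 7 ra L, 8 rep L.
Heavy syllables in the domain: 5. The rightmost is syllable 5 (ma:).
Primary stress: syllable 5 → ke.ki.su.ni.ˈma:.ri.ra.rep.sa:t.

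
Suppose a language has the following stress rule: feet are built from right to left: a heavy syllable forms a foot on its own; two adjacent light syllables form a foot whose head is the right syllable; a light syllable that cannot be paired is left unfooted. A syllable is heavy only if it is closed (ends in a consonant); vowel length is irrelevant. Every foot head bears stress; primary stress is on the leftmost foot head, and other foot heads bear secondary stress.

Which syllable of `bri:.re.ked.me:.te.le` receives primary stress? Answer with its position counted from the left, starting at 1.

2

Weights: 1 bri: L, 2 re L, 3 ked H, 4 me: L, 5 te L, 6 le L.
Parse right to left (heavy = foot alone; LL = one foot; stranded L unfooted): (bri:.ˈre) (ˈked) me: (te.ˈle).
Foot heads: 2, 3, 6.
Primary stress on the leftmost head = syllable 2.
Primary stress: syllable 2 → bri:.ˈre.ked.me:.te.le.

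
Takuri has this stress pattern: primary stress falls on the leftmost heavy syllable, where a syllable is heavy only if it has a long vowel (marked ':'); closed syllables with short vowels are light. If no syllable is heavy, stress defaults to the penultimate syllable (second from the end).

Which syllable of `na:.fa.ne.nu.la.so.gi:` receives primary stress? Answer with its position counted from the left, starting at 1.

Weights: 1 na: H, 2 fa L, 3 ne L, 4 nu L, 5 la L, 6 so L, 7 gi: H.
Heavy syllables in the domain: 1, 7. The leftmost is syllable 1 (na:).
Primary stress: syllable 1 → ˈna:.fa.ne.nu.la.so.gi:.

1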